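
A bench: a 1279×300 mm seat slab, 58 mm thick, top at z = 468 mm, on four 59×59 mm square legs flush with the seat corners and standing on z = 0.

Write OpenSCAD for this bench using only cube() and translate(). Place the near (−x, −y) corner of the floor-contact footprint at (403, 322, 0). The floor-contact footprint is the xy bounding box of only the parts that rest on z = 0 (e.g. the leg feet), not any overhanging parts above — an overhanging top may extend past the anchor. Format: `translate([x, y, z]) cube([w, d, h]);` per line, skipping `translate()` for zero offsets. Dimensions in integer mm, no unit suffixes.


translate([403, 322, 410]) cube([1279, 300, 58]);
translate([403, 322, 0]) cube([59, 59, 410]);
translate([403, 563, 0]) cube([59, 59, 410]);
translate([1623, 322, 0]) cube([59, 59, 410]);
translate([1623, 563, 0]) cube([59, 59, 410]);


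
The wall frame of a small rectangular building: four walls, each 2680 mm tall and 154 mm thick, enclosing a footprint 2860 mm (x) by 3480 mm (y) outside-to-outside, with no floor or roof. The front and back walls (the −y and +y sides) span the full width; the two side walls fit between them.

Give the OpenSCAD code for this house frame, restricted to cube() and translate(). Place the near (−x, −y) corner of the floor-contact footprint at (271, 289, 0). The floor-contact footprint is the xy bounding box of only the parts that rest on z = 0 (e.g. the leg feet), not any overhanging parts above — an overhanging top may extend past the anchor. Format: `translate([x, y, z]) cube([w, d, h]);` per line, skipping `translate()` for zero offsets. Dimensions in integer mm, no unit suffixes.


translate([271, 289, 0]) cube([2860, 154, 2680]);
translate([271, 3615, 0]) cube([2860, 154, 2680]);
translate([271, 443, 0]) cube([154, 3172, 2680]);
translate([2977, 443, 0]) cube([154, 3172, 2680]);


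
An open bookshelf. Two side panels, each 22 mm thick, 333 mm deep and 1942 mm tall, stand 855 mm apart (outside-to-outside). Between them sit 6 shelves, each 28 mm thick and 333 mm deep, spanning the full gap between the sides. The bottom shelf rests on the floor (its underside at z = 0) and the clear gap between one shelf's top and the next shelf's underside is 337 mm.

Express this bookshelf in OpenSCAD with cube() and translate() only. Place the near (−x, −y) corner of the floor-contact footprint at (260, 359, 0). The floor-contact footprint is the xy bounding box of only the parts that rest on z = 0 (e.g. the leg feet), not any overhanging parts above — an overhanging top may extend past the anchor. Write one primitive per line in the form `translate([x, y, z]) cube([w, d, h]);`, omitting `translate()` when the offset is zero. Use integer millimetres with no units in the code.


translate([260, 359, 0]) cube([22, 333, 1942]);
translate([1093, 359, 0]) cube([22, 333, 1942]);
translate([282, 359, 0]) cube([811, 333, 28]);
translate([282, 359, 365]) cube([811, 333, 28]);
translate([282, 359, 730]) cube([811, 333, 28]);
translate([282, 359, 1095]) cube([811, 333, 28]);
translate([282, 359, 1460]) cube([811, 333, 28]);
translate([282, 359, 1825]) cube([811, 333, 28]);


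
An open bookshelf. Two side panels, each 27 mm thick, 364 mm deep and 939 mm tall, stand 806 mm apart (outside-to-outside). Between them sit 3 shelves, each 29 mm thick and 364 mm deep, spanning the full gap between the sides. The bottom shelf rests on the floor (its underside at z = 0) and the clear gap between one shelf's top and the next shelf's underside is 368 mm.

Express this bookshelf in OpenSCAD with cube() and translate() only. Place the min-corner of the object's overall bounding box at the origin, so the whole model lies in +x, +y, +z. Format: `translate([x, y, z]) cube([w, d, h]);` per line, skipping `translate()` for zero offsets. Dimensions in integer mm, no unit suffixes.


cube([27, 364, 939]);
translate([779, 0, 0]) cube([27, 364, 939]);
translate([27, 0, 0]) cube([752, 364, 29]);
translate([27, 0, 397]) cube([752, 364, 29]);
translate([27, 0, 794]) cube([752, 364, 29]);


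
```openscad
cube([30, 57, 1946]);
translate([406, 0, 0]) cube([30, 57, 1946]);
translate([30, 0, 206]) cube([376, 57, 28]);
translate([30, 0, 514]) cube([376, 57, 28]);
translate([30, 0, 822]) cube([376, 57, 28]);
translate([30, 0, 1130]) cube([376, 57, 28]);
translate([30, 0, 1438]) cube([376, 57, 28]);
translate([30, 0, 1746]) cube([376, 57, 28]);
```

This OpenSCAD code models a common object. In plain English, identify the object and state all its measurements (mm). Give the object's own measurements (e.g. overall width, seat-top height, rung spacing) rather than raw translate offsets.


A straight ladder. Two 30×57 mm vertical rails, 1946 mm tall, stand 436 mm apart (outside-to-outside) with their front faces coplanar on the −y side. 6 rungs, each 57 mm deep and 28 mm tall, span between the inner faces of the rails, front faces flush with the rails. The lowest rung's underside is at z = 206 mm and rungs are spaced 308 mm apart (underside to underside).


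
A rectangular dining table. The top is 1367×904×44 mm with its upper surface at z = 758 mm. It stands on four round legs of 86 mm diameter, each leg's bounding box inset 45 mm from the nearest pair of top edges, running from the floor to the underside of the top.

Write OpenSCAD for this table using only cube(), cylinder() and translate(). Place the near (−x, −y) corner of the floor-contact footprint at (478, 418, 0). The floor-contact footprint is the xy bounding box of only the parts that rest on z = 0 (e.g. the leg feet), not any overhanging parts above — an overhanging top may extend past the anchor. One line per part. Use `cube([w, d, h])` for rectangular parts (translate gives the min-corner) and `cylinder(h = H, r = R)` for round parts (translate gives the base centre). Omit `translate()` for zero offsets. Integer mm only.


translate([433, 373, 714]) cube([1367, 904, 44]);
translate([521, 461, 0]) cylinder(h = 714, r = 43);
translate([1712, 461, 0]) cylinder(h = 714, r = 43);
translate([521, 1189, 0]) cylinder(h = 714, r = 43);
translate([1712, 1189, 0]) cylinder(h = 714, r = 43);


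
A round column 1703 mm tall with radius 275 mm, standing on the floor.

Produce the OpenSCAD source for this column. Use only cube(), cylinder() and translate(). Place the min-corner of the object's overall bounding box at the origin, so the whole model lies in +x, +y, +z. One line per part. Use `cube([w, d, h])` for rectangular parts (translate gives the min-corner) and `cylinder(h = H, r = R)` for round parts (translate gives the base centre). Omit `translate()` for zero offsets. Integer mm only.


translate([275, 275, 0]) cylinder(h = 1703, r = 275);


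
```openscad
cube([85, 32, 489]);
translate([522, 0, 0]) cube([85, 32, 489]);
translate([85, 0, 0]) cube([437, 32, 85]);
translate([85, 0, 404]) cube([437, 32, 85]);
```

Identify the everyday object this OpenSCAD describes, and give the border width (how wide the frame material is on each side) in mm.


A picture frame. The border width is 85 mm.

Four thin pieces enclosing a rectangular opening — a picture frame. The two full-height stiles are 489 mm tall; the top rail sits at z = 404 and is 85 mm tall, so the border above the opening is 489 − 404 = 85 mm, matching the stile x-width.


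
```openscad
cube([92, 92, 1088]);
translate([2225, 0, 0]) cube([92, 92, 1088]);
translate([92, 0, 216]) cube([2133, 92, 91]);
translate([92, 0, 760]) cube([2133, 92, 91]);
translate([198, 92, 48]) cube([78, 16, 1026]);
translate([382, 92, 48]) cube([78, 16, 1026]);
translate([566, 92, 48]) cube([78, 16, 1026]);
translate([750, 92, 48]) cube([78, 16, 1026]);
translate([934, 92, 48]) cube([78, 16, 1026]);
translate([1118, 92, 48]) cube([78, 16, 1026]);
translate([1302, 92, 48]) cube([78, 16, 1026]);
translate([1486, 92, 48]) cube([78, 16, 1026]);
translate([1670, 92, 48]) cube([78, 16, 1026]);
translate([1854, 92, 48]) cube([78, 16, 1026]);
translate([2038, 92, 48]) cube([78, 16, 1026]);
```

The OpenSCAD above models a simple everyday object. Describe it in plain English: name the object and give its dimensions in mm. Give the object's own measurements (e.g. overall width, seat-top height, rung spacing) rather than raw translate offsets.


A fence section. Two 92×92 mm posts, 1088 mm tall, stand on the floor with a clear span of 2133 mm between their inner faces. Two horizontal rails of 92×91 mm section span the gap between the posts with their undersides at z = 216 mm and z = 760 mm, flush with the posts' −y face. 11 pickets, each 78 mm wide, 16 mm thick and 1026 mm tall, are fixed to the +y face of the rails with their bottoms at z = 48 mm, spaced across the span with a 106 mm gap after the −x post and between neighbouring pickets, with 109 mm left before the +x post.


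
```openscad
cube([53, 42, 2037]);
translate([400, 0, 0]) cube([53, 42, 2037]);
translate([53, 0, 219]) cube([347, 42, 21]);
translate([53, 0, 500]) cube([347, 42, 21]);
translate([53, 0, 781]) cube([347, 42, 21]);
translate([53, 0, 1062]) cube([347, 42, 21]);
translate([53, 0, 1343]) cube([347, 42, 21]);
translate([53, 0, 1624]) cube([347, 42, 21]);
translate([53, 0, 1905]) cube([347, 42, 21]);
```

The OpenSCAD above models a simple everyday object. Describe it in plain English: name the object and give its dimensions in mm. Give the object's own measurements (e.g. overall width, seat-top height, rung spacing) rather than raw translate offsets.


A straight ladder. Two 53×42 mm vertical rails, 2037 mm tall, stand 453 mm apart (outside-to-outside) with their front faces coplanar on the −y side. 7 rungs, each 42 mm deep and 21 mm tall, span between the inner faces of the rails, front faces flush with the rails. The lowest rung's underside is at z = 219 mm and rungs are spaced 281 mm apart (underside to underside).


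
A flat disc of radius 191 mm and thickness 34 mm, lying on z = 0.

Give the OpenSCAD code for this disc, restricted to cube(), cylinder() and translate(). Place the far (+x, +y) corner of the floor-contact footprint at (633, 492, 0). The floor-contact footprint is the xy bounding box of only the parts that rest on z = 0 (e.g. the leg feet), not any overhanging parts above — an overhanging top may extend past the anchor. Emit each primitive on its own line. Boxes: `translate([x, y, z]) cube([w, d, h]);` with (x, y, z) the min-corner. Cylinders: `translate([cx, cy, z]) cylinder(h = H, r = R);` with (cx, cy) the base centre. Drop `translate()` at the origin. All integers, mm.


translate([442, 301, 0]) cylinder(h = 34, r = 191);


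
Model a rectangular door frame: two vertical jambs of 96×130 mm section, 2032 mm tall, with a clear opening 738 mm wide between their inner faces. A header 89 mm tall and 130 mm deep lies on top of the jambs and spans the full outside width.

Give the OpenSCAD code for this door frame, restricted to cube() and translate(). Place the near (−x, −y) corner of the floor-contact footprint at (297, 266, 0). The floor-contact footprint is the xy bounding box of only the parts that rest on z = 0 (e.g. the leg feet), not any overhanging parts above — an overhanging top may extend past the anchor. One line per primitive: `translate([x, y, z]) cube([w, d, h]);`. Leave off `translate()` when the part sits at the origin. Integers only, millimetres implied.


translate([297, 266, 0]) cube([96, 130, 2032]);
translate([1131, 266, 0]) cube([96, 130, 2032]);
translate([297, 266, 2032]) cube([930, 130, 89]);


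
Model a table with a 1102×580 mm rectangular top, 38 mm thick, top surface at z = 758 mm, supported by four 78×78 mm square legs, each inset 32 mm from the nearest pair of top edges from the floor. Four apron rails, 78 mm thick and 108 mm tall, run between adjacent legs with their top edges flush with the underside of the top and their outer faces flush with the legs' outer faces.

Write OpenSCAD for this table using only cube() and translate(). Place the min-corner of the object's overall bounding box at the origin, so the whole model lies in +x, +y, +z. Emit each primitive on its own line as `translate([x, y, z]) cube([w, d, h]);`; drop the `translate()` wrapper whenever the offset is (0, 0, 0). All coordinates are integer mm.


translate([0, 0, 720]) cube([1102, 580, 38]);
translate([32, 32, 0]) cube([78, 78, 720]);
translate([992, 32, 0]) cube([78, 78, 720]);
translate([32, 470, 0]) cube([78, 78, 720]);
translate([992, 470, 0]) cube([78, 78, 720]);
translate([110, 32, 612]) cube([882, 78, 108]);
translate([110, 470, 612]) cube([882, 78, 108]);
translate([32, 110, 612]) cube([78, 360, 108]);
translate([992, 110, 612]) cube([78, 360, 108]);


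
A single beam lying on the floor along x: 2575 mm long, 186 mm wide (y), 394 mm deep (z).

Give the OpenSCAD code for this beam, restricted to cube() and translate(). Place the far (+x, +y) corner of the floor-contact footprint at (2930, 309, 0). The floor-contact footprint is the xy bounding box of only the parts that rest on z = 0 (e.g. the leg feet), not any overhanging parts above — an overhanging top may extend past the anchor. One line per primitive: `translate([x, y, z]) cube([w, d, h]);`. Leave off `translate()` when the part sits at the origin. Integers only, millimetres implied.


translate([355, 123, 0]) cube([2575, 186, 394]);


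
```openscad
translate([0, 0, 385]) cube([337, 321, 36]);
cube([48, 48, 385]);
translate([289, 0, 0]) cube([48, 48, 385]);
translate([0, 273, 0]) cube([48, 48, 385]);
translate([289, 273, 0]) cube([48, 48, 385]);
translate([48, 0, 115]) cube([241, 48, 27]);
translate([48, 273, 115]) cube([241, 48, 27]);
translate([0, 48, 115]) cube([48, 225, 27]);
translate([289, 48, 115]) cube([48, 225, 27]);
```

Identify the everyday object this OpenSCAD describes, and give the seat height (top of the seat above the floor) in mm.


A stool. The seat height is 421 mm.

A 337×321×36 slab at z = 385 on four corner posts — a stool. The seat top is 385 + 36 = 421 mm.


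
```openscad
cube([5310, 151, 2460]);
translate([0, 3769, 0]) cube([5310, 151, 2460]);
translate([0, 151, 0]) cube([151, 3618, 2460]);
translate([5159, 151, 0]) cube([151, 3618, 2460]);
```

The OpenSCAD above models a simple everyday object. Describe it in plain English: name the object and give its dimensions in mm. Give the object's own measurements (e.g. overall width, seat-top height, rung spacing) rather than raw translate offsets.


The wall frame of a small rectangular building: four walls, each 2460 mm tall and 151 mm thick, enclosing a footprint 5310 mm (x) by 3920 mm (y) outside-to-outside, with no floor or roof. The front and back walls (the −y and +y sides) span the full width; the two side walls fit between them.


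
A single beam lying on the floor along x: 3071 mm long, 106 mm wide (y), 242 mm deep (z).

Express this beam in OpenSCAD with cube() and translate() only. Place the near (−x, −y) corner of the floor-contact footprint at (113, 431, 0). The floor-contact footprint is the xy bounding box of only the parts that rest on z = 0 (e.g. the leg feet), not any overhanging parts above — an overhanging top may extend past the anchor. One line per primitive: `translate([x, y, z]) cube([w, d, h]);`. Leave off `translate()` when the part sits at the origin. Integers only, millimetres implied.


translate([113, 431, 0]) cube([3071, 106, 242]);


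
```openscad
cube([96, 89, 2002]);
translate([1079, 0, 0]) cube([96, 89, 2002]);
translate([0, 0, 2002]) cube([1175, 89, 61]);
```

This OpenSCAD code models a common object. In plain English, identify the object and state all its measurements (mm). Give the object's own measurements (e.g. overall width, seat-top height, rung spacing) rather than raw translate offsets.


A door frame. The clear opening is 983 mm wide and 2002 mm high. Two 96 mm wide jambs, 89 mm deep, stand either side of the opening from the floor to the top of the opening. A 61 mm thick head sits across the top of both jambs, spanning the full outside width of the frame.


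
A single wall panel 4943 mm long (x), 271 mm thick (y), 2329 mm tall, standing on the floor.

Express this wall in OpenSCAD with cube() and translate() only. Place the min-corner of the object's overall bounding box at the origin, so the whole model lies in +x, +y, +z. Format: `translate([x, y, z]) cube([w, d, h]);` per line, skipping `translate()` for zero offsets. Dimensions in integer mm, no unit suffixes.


cube([4943, 271, 2329]);


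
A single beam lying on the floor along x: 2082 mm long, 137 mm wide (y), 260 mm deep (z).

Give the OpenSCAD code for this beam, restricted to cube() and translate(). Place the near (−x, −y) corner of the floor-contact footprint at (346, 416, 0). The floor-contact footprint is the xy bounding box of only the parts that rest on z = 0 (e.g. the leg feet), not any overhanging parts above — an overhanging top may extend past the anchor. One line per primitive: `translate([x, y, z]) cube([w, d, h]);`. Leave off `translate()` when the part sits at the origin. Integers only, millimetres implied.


translate([346, 416, 0]) cube([2082, 137, 260]);


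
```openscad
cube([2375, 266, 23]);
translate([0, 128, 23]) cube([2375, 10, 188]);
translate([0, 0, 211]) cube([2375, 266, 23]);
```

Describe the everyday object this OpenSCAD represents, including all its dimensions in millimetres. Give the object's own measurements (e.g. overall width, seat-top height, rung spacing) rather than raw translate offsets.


An I-beam lying along x, 2375 mm long. Overall section height 234 mm. Two flanges 266 mm wide (y) and 23 mm thick, one on the floor and one at the top; a web 10 mm thick runs between them, centred on the flange width.


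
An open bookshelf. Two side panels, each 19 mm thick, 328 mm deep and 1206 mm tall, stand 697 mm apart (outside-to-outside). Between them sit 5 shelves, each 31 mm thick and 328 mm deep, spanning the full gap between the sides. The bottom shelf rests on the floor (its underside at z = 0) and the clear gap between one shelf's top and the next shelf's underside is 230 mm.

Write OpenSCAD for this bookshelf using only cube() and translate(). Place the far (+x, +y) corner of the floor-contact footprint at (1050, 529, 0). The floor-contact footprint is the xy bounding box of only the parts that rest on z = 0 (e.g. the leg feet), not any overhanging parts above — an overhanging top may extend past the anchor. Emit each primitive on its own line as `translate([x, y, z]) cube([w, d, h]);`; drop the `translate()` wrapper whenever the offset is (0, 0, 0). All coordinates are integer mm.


translate([353, 201, 0]) cube([19, 328, 1206]);
translate([1031, 201, 0]) cube([19, 328, 1206]);
translate([372, 201, 0]) cube([659, 328, 31]);
translate([372, 201, 261]) cube([659, 328, 31]);
translate([372, 201, 522]) cube([659, 328, 31]);
translate([372, 201, 783]) cube([659, 328, 31]);
translate([372, 201, 1044]) cube([659, 328, 31]);


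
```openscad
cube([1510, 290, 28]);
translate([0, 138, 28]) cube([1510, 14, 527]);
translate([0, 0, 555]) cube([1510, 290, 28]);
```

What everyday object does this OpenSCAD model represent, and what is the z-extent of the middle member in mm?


An I-beam. The web height is 527 mm.

Two wide flanges with a thin centred web — an I-beam. Overall 583 mm minus two 28 mm flanges gives a web of 583 − 2·28 = 527 mm.


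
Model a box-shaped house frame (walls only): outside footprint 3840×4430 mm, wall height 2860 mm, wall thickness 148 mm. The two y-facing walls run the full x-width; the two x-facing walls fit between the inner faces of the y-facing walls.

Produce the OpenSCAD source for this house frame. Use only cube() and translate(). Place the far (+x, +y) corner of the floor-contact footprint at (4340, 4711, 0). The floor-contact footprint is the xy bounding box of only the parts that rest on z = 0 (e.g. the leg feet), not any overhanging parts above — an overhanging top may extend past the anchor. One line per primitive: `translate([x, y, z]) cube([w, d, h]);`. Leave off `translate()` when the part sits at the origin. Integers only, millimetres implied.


translate([500, 281, 0]) cube([3840, 148, 2860]);
translate([500, 4563, 0]) cube([3840, 148, 2860]);
translate([500, 429, 0]) cube([148, 4134, 2860]);
translate([4192, 429, 0]) cube([148, 4134, 2860]);


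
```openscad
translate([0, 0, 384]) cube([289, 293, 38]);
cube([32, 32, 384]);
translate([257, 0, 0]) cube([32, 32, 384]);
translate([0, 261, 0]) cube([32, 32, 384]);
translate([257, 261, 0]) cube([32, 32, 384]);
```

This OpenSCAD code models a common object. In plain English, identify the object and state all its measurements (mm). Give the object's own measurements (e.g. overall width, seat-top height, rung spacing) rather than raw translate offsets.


A simple wooden stool: a rectangular seat 289 mm (x) by 293 mm (y), 38 mm thick, top face at z = 422 mm, on four square legs, each 32×32 mm in cross-section. The legs rest on z = 0, each flush with a corner of the seat.


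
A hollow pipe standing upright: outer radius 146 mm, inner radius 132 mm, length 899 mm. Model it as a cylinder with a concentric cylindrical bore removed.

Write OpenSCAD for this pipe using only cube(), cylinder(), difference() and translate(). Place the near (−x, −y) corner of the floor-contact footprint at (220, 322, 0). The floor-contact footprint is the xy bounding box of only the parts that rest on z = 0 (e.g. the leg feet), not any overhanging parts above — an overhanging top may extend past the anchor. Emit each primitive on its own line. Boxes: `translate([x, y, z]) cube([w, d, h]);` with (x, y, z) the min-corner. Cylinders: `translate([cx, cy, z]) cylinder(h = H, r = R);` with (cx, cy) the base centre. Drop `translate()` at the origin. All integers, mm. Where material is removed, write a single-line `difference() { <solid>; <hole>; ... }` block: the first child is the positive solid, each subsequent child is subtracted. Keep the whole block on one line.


difference() { translate([366, 468, 0]) cylinder(h = 899, r = 146); translate([366, 468, 0]) cylinder(h = 899, r = 132); }


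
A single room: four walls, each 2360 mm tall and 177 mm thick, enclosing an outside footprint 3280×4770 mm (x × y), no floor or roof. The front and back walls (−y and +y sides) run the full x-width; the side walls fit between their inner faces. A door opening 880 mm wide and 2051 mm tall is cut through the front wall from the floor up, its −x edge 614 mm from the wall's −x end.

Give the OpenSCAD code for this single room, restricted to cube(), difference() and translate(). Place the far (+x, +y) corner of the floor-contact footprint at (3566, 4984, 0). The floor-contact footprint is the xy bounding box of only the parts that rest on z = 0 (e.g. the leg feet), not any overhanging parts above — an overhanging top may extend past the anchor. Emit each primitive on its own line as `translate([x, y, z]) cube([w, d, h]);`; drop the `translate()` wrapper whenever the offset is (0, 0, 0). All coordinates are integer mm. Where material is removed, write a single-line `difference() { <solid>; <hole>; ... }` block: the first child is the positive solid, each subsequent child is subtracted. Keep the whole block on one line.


difference() { translate([286, 214, 0]) cube([3280, 177, 2360]); translate([900, 214, 0]) cube([880, 177, 2051]); }
translate([286, 4807, 0]) cube([3280, 177, 2360]);
translate([286, 391, 0]) cube([177, 4416, 2360]);
translate([3389, 391, 0]) cube([177, 4416, 2360]);


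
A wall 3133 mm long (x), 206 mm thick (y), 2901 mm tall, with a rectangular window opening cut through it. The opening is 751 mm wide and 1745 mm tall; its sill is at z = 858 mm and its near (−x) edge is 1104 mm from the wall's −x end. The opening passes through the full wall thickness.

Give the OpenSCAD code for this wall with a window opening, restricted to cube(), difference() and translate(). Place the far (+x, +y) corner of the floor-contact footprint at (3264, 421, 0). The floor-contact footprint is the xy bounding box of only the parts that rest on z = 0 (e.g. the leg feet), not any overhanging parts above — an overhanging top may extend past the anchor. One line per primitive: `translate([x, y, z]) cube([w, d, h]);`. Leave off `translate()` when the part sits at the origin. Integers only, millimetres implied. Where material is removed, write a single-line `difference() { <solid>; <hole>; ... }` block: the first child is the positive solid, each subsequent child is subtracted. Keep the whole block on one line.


difference() { translate([131, 215, 0]) cube([3133, 206, 2901]); translate([1235, 215, 858]) cube([751, 206, 1745]); }


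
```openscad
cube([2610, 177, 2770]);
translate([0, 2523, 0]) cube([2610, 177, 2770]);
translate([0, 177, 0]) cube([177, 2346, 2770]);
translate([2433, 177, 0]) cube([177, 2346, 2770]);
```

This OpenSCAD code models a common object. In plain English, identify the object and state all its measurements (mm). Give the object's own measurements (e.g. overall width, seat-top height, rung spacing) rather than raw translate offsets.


The wall frame of a small rectangular building: four walls, each 2770 mm tall and 177 mm thick, enclosing a footprint 2610 mm (x) by 2700 mm (y) outside-to-outside, with no floor or roof. The front and back walls (the −y and +y sides) span the full width; the two side walls fit between them.


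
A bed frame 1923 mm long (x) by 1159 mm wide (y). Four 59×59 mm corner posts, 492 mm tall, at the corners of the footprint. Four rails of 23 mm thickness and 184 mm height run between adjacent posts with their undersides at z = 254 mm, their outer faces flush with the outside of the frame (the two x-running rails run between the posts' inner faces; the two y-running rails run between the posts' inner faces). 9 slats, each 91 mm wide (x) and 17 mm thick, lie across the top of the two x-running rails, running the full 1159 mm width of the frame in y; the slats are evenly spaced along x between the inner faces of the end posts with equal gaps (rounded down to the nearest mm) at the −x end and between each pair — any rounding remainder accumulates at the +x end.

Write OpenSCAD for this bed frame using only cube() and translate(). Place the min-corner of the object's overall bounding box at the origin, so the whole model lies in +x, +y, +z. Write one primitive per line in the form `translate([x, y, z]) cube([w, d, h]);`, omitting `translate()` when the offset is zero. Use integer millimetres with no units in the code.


cube([59, 59, 492]);
translate([0, 1100, 0]) cube([59, 59, 492]);
translate([1864, 0, 0]) cube([59, 59, 492]);
translate([1864, 1100, 0]) cube([59, 59, 492]);
translate([59, 0, 254]) cube([1805, 23, 184]);
translate([59, 1136, 254]) cube([1805, 23, 184]);
translate([0, 59, 254]) cube([23, 1041, 184]);
translate([1900, 59, 254]) cube([23, 1041, 184]);
translate([157, 0, 438]) cube([91, 1159, 17]);
translate([346, 0, 438]) cube([91, 1159, 17]);
translate([535, 0, 438]) cube([91, 1159, 17]);
translate([724, 0, 438]) cube([91, 1159, 17]);
translate([913, 0, 438]) cube([91, 1159, 17]);
translate([1102, 0, 438]) cube([91, 1159, 17]);
translate([1291, 0, 438]) cube([91, 1159, 17]);
translate([1480, 0, 438]) cube([91, 1159, 17]);
translate([1669, 0, 438]) cube([91, 1159, 17]);


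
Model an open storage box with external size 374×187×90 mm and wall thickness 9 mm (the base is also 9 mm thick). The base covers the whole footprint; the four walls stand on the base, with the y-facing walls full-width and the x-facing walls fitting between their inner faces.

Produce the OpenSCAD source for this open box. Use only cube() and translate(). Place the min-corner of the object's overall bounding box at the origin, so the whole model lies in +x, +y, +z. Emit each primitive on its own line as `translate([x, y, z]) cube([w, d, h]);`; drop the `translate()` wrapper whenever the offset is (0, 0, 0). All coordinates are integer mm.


cube([374, 187, 9]);
translate([0, 0, 9]) cube([374, 9, 81]);
translate([0, 178, 9]) cube([374, 9, 81]);
translate([0, 9, 9]) cube([9, 169, 81]);
translate([365, 9, 9]) cube([9, 169, 81]);


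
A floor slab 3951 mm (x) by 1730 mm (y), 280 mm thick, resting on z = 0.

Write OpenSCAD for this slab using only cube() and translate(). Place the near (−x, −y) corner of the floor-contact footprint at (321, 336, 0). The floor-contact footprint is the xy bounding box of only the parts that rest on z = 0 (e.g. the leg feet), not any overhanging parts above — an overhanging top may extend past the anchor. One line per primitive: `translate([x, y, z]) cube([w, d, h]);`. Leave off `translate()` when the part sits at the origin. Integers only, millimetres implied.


translate([321, 336, 0]) cube([3951, 1730, 280]);


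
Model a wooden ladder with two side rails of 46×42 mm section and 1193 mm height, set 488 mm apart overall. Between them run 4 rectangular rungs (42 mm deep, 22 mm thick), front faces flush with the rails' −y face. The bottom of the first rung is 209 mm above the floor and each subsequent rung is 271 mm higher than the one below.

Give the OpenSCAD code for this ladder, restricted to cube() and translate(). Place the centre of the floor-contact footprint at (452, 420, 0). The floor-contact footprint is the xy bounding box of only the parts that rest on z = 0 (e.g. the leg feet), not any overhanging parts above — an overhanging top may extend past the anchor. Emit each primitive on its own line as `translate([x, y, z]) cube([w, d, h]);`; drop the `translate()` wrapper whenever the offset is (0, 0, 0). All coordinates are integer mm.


translate([208, 399, 0]) cube([46, 42, 1193]);
translate([650, 399, 0]) cube([46, 42, 1193]);
translate([254, 399, 209]) cube([396, 42, 22]);
translate([254, 399, 480]) cube([396, 42, 22]);
translate([254, 399, 751]) cube([396, 42, 22]);
translate([254, 399, 1022]) cube([396, 42, 22]);


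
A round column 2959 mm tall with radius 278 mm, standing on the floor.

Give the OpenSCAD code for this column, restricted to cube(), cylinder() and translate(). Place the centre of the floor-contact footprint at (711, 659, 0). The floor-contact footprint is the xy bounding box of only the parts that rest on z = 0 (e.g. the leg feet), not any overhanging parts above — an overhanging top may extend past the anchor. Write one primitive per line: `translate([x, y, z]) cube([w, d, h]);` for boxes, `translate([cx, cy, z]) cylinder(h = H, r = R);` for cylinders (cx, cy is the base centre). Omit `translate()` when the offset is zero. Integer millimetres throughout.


translate([711, 659, 0]) cylinder(h = 2959, r = 278);


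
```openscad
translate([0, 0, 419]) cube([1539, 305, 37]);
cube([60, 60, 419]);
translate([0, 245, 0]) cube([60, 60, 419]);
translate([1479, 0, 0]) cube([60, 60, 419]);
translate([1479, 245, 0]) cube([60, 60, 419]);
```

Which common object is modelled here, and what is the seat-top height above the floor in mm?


A bench. The seat-top height is 456 mm.

A long slab on four corner posts — a bench. The slab sits at z = 419 with thickness 37, so the top is 419 + 37 = 456 mm.


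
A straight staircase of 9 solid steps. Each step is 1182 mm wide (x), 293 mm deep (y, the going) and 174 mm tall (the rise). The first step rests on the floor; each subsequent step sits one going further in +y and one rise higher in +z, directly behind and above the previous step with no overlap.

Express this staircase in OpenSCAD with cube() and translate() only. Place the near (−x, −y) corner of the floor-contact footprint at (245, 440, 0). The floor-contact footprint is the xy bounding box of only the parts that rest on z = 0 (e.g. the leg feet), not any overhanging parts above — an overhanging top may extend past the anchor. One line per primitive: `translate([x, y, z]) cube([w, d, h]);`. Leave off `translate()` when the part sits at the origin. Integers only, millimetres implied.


translate([245, 440, 0]) cube([1182, 293, 174]);
translate([245, 733, 174]) cube([1182, 293, 174]);
translate([245, 1026, 348]) cube([1182, 293, 174]);
translate([245, 1319, 522]) cube([1182, 293, 174]);
translate([245, 1612, 696]) cube([1182, 293, 174]);
translate([245, 1905, 870]) cube([1182, 293, 174]);
translate([245, 2198, 1044]) cube([1182, 293, 174]);
translate([245, 2491, 1218]) cube([1182, 293, 174]);
translate([245, 2784, 1392]) cube([1182, 293, 174]);


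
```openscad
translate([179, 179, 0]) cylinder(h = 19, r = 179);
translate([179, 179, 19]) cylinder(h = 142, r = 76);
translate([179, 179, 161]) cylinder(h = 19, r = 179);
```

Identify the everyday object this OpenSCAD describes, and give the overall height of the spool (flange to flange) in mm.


A spool. The overall height is 180 mm.

Three coaxial cylinders, large–small–large — a spool. Two 19 mm flanges and a 142 mm core give 19 + 142 + 19 = 180 mm.


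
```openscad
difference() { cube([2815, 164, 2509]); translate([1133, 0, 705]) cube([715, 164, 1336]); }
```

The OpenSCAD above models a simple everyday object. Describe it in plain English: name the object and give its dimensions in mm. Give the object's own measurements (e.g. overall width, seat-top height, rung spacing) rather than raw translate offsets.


A wall 2815 mm long (x), 164 mm thick (y), 2509 mm tall, with a rectangular window opening cut through it. The opening is 715 mm wide and 1336 mm tall; its sill is at z = 705 mm and its near (−x) edge is 1133 mm from the wall's −x end. The opening passes through the full wall thickness.


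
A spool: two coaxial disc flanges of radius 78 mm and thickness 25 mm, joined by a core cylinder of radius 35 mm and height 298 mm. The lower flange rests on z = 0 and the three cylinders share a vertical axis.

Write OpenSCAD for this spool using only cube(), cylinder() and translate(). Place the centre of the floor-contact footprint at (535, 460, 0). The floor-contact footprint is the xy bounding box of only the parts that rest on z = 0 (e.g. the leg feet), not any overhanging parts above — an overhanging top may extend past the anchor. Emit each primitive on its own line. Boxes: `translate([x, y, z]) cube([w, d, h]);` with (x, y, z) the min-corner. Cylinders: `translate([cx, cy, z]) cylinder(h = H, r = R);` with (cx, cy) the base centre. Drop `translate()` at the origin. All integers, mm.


translate([535, 460, 0]) cylinder(h = 25, r = 78);
translate([535, 460, 25]) cylinder(h = 298, r = 35);
translate([535, 460, 323]) cylinder(h = 25, r = 78);


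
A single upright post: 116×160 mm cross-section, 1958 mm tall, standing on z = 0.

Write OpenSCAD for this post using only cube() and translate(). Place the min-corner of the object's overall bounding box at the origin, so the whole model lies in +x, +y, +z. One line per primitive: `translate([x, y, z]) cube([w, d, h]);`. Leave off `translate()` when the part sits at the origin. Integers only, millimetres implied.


cube([116, 160, 1958]);


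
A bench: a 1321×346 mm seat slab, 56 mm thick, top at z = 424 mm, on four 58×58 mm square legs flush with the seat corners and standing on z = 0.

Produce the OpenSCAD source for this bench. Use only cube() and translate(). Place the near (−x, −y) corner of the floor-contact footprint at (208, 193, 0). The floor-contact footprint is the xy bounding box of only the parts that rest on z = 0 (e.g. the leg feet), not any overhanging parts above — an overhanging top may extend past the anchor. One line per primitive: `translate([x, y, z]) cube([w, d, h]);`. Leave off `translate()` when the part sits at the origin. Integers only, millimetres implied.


translate([208, 193, 368]) cube([1321, 346, 56]);
translate([208, 193, 0]) cube([58, 58, 368]);
translate([208, 481, 0]) cube([58, 58, 368]);
translate([1471, 193, 0]) cube([58, 58, 368]);
translate([1471, 481, 0]) cube([58, 58, 368]);


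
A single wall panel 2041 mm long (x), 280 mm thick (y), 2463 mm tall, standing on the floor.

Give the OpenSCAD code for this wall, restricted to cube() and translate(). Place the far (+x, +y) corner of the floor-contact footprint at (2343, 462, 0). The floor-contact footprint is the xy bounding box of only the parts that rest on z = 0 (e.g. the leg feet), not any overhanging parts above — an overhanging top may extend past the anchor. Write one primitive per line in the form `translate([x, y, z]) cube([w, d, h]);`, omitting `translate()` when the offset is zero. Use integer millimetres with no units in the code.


translate([302, 182, 0]) cube([2041, 280, 2463]);


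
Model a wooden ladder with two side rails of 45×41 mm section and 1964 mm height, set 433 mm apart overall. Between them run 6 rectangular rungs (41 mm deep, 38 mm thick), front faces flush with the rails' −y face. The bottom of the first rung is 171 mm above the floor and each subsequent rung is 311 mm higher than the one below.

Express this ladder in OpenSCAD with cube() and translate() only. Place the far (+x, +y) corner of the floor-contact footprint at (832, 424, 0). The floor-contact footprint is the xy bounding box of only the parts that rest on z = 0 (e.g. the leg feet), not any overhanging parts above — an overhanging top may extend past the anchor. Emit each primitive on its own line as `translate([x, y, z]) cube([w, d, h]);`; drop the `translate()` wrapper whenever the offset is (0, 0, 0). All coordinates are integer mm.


translate([399, 383, 0]) cube([45, 41, 1964]);
translate([787, 383, 0]) cube([45, 41, 1964]);
translate([444, 383, 171]) cube([343, 41, 38]);
translate([444, 383, 482]) cube([343, 41, 38]);
translate([444, 383, 793]) cube([343, 41, 38]);
translate([444, 383, 1104]) cube([343, 41, 38]);
translate([444, 383, 1415]) cube([343, 41, 38]);
translate([444, 383, 1726]) cube([343, 41, 38]);


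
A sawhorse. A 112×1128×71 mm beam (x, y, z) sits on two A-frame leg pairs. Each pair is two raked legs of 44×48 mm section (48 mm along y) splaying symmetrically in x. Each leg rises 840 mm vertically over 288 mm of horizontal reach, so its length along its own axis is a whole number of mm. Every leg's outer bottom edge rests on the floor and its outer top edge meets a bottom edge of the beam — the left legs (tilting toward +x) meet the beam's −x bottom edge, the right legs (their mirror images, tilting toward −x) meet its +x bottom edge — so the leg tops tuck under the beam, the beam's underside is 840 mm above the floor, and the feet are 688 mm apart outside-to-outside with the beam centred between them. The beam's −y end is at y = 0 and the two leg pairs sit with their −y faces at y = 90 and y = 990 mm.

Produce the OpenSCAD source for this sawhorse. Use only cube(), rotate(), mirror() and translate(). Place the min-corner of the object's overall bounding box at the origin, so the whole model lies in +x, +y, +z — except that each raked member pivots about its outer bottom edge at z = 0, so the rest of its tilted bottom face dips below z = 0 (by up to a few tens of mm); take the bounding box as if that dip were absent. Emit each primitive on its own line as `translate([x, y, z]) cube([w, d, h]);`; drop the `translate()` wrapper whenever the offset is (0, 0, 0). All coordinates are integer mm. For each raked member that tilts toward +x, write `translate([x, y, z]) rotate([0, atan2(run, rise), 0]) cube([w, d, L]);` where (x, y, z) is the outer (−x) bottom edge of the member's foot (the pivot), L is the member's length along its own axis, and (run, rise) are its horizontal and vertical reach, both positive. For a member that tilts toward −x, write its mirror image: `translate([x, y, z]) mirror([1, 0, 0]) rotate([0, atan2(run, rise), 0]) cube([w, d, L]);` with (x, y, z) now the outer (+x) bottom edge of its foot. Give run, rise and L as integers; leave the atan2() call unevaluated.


translate([288, 0, 840]) cube([112, 1128, 71]);
translate([0, 90, 0]) rotate([0, atan2(288, 840), 0]) cube([44, 48, 888]);
translate([688, 90, 0]) mirror([1, 0, 0]) rotate([0, atan2(288, 840), 0]) cube([44, 48, 888]);
translate([0, 990, 0]) rotate([0, atan2(288, 840), 0]) cube([44, 48, 888]);
translate([688, 990, 0]) mirror([1, 0, 0]) rotate([0, atan2(288, 840), 0]) cube([44, 48, 888]);


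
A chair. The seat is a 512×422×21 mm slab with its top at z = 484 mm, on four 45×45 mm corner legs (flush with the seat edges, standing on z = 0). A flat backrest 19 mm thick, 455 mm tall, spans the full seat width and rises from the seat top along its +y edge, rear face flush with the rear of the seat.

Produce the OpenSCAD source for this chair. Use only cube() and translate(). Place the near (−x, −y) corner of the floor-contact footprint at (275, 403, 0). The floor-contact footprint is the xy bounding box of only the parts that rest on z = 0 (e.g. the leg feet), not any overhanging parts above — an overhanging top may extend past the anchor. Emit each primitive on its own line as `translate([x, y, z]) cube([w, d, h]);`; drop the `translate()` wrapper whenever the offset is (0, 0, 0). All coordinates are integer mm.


translate([275, 403, 463]) cube([512, 422, 21]);
translate([275, 403, 0]) cube([45, 45, 463]);
translate([742, 403, 0]) cube([45, 45, 463]);
translate([275, 780, 0]) cube([45, 45, 463]);
translate([742, 780, 0]) cube([45, 45, 463]);
translate([275, 806, 484]) cube([512, 19, 455]);
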